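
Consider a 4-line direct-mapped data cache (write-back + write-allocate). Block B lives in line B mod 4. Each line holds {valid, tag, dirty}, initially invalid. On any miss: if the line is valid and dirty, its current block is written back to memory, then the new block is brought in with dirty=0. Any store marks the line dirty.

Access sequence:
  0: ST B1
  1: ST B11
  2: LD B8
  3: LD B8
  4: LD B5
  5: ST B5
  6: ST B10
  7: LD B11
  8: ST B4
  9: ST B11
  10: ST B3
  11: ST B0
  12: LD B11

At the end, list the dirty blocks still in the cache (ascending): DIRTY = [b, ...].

  0 | W B1 → L1 miss [D]
  1 | W B11 → L3 miss [D]
  2 | R B8 → L0 miss [-]
  3 | R B8 → L0 hit [-]
  4 | R B5 → L1 miss wb→B1 [-]
  5 | W B5 → L1 hit [D]
  6 | W B10 → L2 miss [D]
  7 | R B11 → L3 hit [D]
  8 | W B4 → L0 miss [D]
  9 | W B11 → L3 hit [D]
  10 | W B3 → L3 miss wb→B11 [D]
  11 | W B0 → L0 miss wb→B4 [D]
  12 | R B11 → L3 miss wb→B3 [-]

DIRTY = [0, 5, 10]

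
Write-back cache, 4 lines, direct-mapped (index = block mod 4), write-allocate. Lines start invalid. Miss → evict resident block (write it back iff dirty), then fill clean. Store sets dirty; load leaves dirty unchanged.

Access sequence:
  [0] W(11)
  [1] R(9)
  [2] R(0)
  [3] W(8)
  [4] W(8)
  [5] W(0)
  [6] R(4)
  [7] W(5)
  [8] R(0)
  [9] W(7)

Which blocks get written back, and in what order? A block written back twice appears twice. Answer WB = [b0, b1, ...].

WB = [8, 0, 11]

0: W B11 -> L3 miss  d=D]
1: R B9 -> L1 miss  d=-]
2: R B0 -> L0 miss  d=-]
3: W B8 -> L0 miss  d=D]
4: W B8 -> L0 hit  d=D]
5: W B0 -> L0 miss wb->B8  d=D]
6: R B4 -> L0 miss wb->B0  d=-]
7: W B5 -> L1 miss  d=D]
8: R B0 -> L0 miss  d=-]
9: W B7 -> L3 miss wb->B11  d=D]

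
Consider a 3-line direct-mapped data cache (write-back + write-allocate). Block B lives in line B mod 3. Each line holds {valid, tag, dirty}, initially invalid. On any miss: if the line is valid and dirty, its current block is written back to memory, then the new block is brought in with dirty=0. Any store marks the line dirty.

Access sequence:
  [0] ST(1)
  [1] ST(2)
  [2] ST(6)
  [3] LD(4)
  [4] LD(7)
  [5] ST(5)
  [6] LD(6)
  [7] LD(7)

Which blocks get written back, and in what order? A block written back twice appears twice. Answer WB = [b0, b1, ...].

0: W B1 → L1 miss [D]
1: W B2 → L2 miss [D]
2: W B6 → L0 miss [D]
3: R B4 → L1 miss wb→B1 [-]
4: R B7 → L1 miss [-]
5: W B5 → L2 miss wb→B2 [D]
6: R B6 → L0 hit [D]
7: R B7 → L1 hit [-]

WB = [1, 2]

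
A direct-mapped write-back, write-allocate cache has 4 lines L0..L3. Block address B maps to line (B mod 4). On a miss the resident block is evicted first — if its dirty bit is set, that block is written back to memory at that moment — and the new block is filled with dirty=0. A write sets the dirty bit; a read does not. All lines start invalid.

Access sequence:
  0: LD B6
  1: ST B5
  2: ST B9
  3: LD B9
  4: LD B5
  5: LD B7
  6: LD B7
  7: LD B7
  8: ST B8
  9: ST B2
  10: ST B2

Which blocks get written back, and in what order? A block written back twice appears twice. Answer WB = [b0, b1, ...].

0: R B6 -> L2 miss  d=-]
1: W B5 -> L1 miss  d=D]
2: W B9 -> L1 miss wb->B5  d=D]
3: R B9 -> L1 hit  d=D]
4: R B5 -> L1 miss wb->B9  d=-]
5: R B7 -> L3 miss  d=-]
6: R B7 -> L3 hit  d=-]
7: R B7 -> L3 hit  d=-]
8: W B8 -> L0 miss  d=D]
9: W B2 -> L2 miss  d=D]
10: W B2 -> L2 hit  d=D]

WB = [5, 9]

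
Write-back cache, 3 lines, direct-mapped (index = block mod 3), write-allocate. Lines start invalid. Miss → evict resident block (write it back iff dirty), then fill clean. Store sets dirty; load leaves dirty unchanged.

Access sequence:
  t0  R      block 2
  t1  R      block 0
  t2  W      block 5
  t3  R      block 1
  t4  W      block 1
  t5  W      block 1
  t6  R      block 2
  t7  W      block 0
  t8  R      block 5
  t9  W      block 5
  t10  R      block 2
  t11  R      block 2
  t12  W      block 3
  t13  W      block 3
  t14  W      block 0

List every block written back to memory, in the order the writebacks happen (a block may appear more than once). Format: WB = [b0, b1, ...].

  0 | R B2 → L2 miss [-]
  1 | R B0 → L0 miss [-]
  2 | W B5 → L2 miss [D]
  3 | R B1 → L1 miss [-]
  4 | W B1 → L1 hit [D]
  5 | W B1 → L1 hit [D]
  6 | R B2 → L2 miss wb→B5 [-]
  7 | W B0 → L0 hit [D]
  8 | R B5 → L2 miss [-]
  9 | W B5 → L2 hit [D]
  10 | R B2 → L2 miss wb→B5 [-]
  11 | R B2 → L2 hit [-]
  12 | W B3 → L0 miss wb→B0 [D]
  13 | W B3 → L0 hit [D]
  14 | W B0 → L0 miss wb→B3 [D]

WB = [5, 5, 0, 3]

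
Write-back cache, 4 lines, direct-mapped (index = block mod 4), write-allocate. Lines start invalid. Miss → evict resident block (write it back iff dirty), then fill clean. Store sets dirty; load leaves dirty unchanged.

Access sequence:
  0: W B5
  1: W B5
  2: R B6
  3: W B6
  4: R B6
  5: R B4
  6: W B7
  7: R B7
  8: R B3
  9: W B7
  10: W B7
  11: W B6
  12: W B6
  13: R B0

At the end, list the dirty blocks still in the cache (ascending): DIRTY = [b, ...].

DIRTY = [5, 6, 7]

  0 | W B5 → L1 miss [D]
  1 | W B5 → L1 hit [D]
  2 | R B6 → L2 miss [-]
  3 | W B6 → L2 hit [D]
  4 | R B6 → L2 hit [D]
  5 | R B4 → L0 miss [-]
  6 | W B7 → L3 miss [D]
  7 | R B7 → L3 hit [D]
  8 | R B3 → L3 miss wb→B7 [-]
  9 | W B7 → L3 miss [D]
  10 | W B7 → L3 hit [D]
  11 | W B6 → L2 hit [D]
  12 | W B6 → L2 hit [D]
  13 | R B0 → L0 miss [-]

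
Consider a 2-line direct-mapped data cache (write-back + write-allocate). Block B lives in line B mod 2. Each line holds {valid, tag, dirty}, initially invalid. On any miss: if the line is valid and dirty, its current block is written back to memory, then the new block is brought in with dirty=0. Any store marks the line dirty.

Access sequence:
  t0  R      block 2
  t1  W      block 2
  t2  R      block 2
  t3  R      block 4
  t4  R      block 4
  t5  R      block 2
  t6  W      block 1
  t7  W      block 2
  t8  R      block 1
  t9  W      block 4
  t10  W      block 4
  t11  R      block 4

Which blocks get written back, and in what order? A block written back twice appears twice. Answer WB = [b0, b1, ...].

0: R B2 -> L0 miss  d=-]
1: W B2 -> L0 hit  d=D]
2: R B2 -> L0 hit  d=D]
3: R B4 -> L0 miss wb->B2  d=-]
4: R B4 -> L0 hit  d=-]
5: R B2 -> L0 miss  d=-]
6: W B1 -> L1 miss  d=D]
7: W B2 -> L0 hit  d=D]
8: R B1 -> L1 hit  d=D]
9: W B4 -> L0 miss wb->B2  d=D]
10: W B4 -> L0 hit  d=D]
11: R B4 -> L0 hit  d=D]

WB = [2, 2]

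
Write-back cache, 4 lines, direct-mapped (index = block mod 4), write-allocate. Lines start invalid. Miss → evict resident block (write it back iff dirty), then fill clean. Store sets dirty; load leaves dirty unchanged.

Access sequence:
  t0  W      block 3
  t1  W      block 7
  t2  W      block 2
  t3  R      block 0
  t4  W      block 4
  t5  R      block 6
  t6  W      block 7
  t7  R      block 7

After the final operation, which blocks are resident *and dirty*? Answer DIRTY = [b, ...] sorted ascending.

DIRTY = [4, 7]

0: W B3 → L3 miss [D]
1: W B7 → L3 miss wb→B3 [D]
2: W B2 → L2 miss [D]
3: R B0 → L0 miss [-]
4: W B4 → L0 miss [D]
5: R B6 → L2 miss wb→B2 [-]
6: W B7 → L3 hit [D]
7: R B7 → L3 hit [D]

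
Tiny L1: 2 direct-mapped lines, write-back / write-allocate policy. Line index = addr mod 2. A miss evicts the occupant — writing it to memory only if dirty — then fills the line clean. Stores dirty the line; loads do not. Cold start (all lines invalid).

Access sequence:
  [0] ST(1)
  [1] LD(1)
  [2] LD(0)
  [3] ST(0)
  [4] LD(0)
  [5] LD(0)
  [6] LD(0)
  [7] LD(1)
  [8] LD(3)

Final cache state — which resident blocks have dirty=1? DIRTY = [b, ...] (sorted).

  0 | W B1 → L1 miss [D]
  1 | R B1 → L1 hit [D]
  2 | R B0 → L0 miss [-]
  3 | W B0 → L0 hit [D]
  4 | R B0 → L0 hit [D]
  5 | R B0 → L0 hit [D]
  6 | R B0 → L0 hit [D]
  7 | R B1 → L1 hit [D]
  8 | R B3 → L1 miss wb→B1 [-]

DIRTY = [0]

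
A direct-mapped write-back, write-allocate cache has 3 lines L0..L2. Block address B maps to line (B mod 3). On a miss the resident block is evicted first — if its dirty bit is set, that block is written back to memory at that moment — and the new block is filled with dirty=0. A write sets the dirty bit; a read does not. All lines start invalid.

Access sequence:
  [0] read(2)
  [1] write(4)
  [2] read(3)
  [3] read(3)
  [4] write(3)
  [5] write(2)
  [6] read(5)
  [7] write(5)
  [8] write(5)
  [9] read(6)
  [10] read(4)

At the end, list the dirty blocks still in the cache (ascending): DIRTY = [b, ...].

DIRTY = [4, 5]

0: R B2 → L2 miss [-]
1: W B4 → L1 miss [D]
2: R B3 → L0 miss [-]
3: R B3 → L0 hit [-]
4: W B3 → L0 hit [D]
5: W B2 → L2 hit [D]
6: R B5 → L2 miss wb→B2 [-]
7: W B5 → L2 hit [D]
8: W B5 → L2 hit [D]
9: R B6 → L0 miss wb→B3 [-]
10: R B4 → L1 hit [D]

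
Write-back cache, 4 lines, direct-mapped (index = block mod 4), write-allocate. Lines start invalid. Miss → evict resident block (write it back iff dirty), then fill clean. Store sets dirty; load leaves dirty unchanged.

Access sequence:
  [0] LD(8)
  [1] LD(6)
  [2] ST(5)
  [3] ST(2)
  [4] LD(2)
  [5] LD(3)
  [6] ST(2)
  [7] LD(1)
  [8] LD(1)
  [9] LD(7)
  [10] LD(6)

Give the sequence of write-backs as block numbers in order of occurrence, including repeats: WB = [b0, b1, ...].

0: R B8 → L0 miss [-]
1: R B6 → L2 miss [-]
2: W B5 → L1 miss [D]
3: W B2 → L2 miss [D]
4: R B2 → L2 hit [D]
5: R B3 → L3 miss [-]
6: W B2 → L2 hit [D]
7: R B1 → L1 miss wb→B5 [-]
8: R B1 → L1 hit [-]
9: R B7 → L3 miss [-]
10: R B6 → L2 miss wb→B2 [-]

WB = [5, 2]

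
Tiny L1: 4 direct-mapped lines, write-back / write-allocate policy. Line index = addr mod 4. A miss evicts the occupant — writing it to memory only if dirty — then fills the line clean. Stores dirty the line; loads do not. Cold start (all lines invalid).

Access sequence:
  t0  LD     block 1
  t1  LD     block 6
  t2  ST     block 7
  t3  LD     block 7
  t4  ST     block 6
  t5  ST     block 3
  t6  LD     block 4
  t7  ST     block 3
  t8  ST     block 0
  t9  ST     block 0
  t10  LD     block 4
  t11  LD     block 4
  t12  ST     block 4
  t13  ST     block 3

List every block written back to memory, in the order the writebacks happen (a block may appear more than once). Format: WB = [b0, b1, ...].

WB = [7, 0]

0: R B1 → L1 miss [-]
1: R B6 → L2 miss [-]
2: W B7 → L3 miss [D]
3: R B7 → L3 hit [D]
4: W B6 → L2 hit [D]
5: W B3 → L3 miss wb→B7 [D]
6: R B4 → L0 miss [-]
7: W B3 → L3 hit [D]
8: W B0 → L0 miss [D]
9: W B0 → L0 hit [D]
10: R B4 → L0 miss wb→B0 [-]
11: R B4 → L0 hit [-]
12: W B4 → L0 hit [D]
13: W B3 → L3 hit [D]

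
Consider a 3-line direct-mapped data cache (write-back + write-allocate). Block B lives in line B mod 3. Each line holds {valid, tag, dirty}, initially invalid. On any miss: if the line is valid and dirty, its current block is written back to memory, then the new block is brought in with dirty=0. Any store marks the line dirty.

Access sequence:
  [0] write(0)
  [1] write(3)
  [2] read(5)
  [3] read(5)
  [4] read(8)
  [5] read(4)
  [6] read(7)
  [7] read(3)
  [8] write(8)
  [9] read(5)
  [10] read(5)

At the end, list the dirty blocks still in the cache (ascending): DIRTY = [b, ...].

DIRTY = [3]

0: W B0 → L0 miss [D]
1: W B3 → L0 miss wb→B0 [D]
2: R B5 → L2 miss [-]
3: R B5 → L2 hit [-]
4: R B8 → L2 miss [-]
5: R B4 → L1 miss [-]
6: R B7 → L1 miss [-]
7: R B3 → L0 hit [D]
8: W B8 → L2 hit [D]
9: R B5 → L2 miss wb→B8 [-]
10: R B5 → L2 hit [-]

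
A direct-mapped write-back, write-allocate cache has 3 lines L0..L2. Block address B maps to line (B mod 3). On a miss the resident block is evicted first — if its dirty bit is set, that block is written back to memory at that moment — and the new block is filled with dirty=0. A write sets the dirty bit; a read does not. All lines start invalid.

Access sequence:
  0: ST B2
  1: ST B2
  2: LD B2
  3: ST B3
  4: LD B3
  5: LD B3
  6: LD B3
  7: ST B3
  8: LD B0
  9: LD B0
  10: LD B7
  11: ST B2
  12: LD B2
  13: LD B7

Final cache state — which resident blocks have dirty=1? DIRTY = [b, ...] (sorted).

DIRTY = [2]

  0 | W B2 → L2 miss [D]
  1 | W B2 → L2 hit [D]
  2 | R B2 → L2 hit [D]
  3 | W B3 → L0 miss [D]
  4 | R B3 → L0 hit [D]
  5 | R B3 → L0 hit [D]
  6 | R B3 → L0 hit [D]
  7 | W B3 → L0 hit [D]
  8 | R B0 → L0 miss wb→B3 [-]
  9 | R B0 → L0 hit [-]
  10 | R B7 → L1 miss [-]
  11 | W B2 → L2 hit [D]
  12 | R B2 → L2 hit [D]
  13 | R B7 → L1 hit [-]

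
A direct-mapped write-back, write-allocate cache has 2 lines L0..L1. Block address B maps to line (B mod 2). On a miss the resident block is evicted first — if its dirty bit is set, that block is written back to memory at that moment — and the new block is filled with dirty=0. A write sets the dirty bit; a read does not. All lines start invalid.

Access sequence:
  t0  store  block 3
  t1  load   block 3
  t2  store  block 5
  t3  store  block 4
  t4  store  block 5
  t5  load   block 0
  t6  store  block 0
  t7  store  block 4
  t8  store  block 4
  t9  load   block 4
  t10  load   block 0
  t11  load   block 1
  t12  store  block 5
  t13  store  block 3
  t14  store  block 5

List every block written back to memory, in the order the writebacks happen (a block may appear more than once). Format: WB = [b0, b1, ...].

WB = [3, 4, 0, 4, 5, 5, 3]

0: W B3 -> L1 miss  d=D]
1: R B3 -> L1 hit  d=D]
2: W B5 -> L1 miss wb->B3  d=D]
3: W B4 -> L0 miss  d=D]
4: W B5 -> L1 hit  d=D]
5: R B0 -> L0 miss wb->B4  d=-]
6: W B0 -> L0 hit  d=D]
7: W B4 -> L0 miss wb->B0  d=D]
8: W B4 -> L0 hit  d=D]
9: R B4 -> L0 hit  d=D]
10: R B0 -> L0 miss wb->B4  d=-]
11: R B1 -> L1 miss wb->B5  d=-]
12: W B5 -> L1 miss  d=D]
13: W B3 -> L1 miss wb->B5  d=D]
14: W B5 -> L1 miss wb->B3  d=D]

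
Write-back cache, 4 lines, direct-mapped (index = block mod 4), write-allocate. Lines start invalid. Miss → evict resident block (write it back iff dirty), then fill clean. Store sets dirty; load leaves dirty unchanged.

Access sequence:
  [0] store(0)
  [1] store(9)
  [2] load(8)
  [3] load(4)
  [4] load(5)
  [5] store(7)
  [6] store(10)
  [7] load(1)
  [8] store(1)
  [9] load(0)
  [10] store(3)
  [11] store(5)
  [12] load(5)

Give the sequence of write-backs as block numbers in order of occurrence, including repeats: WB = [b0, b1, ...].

0: W B0 → L0 miss [D]
1: W B9 → L1 miss [D]
2: R B8 → L0 miss wb→B0 [-]
3: R B4 → L0 miss [-]
4: R B5 → L1 miss wb→B9 [-]
5: W B7 → L3 miss [D]
6: W B10 → L2 miss [D]
7: R B1 → L1 miss [-]
8: W B1 → L1 hit [D]
9: R B0 → L0 miss [-]
10: W B3 → L3 miss wb→B7 [D]
11: W B5 → L1 miss wb→B1 [D]
12: R B5 → L1 hit [D]

WB = [0, 9, 7, 1]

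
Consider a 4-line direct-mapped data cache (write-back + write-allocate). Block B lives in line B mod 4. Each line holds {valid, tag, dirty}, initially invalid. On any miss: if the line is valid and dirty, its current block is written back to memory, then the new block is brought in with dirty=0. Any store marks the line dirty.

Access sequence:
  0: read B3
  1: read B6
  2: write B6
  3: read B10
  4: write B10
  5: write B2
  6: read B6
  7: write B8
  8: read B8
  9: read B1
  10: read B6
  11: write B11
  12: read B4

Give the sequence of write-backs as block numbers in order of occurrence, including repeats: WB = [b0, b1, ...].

0: R B3 -> L3 miss  d=-]
1: R B6 -> L2 miss  d=-]
2: W B6 -> L2 hit  d=D]
3: R B10 -> L2 miss wb->B6  d=-]
4: W B10 -> L2 hit  d=D]
5: W B2 -> L2 miss wb->B10  d=D]
6: R B6 -> L2 miss wb->B2  d=-]
7: W B8 -> L0 miss  d=D]
8: R B8 -> L0 hit  d=D]
9: R B1 -> L1 miss  d=-]
10: R B6 -> L2 hit  d=-]
11: W B11 -> L3 miss  d=D]
12: R B4 -> L0 miss wb->B8  d=-]

WB = [6, 10, 2, 8]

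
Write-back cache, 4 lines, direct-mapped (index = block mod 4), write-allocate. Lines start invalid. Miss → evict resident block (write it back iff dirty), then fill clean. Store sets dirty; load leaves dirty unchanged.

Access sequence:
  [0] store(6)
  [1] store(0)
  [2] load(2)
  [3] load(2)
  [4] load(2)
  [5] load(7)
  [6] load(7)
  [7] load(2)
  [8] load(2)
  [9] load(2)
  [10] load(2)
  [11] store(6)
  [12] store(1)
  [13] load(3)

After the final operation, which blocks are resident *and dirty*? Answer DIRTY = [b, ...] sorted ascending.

  0 | W B6 → L2 miss [D]
  1 | W B0 → L0 miss [D]
  2 | R B2 → L2 miss wb→B6 [-]
  3 | R B2 → L2 hit [-]
  4 | R B2 → L2 hit [-]
  5 | R B7 → L3 miss [-]
  6 | R B7 → L3 hit [-]
  7 | R B2 → L2 hit [-]
  8 | R B2 → L2 hit [-]
  9 | R B2 → L2 hit [-]
  10 | R B2 → L2 hit [-]
  11 | W B6 → L2 miss [D]
  12 | W B1 → L1 miss [D]
  13 | R B3 → L3 miss [-]

DIRTY = [0, 1, 6]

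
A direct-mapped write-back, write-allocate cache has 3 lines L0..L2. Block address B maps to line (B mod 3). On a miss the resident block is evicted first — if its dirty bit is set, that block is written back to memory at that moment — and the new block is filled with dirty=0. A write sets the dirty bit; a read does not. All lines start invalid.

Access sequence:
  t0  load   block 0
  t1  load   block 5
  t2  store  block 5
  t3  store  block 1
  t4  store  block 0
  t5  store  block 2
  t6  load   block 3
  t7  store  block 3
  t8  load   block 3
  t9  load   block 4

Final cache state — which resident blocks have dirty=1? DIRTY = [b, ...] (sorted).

DIRTY = [2, 3]

0: R B0 -> L0 miss  d=-]
1: R B5 -> L2 miss  d=-]
2: W B5 -> L2 hit  d=D]
3: W B1 -> L1 miss  d=D]
4: W B0 -> L0 hit  d=D]
5: W B2 -> L2 miss wb->B5  d=D]
6: R B3 -> L0 miss wb->B0  d=-]
7: W B3 -> L0 hit  d=D]
8: R B3 -> L0 hit  d=D]
9: R B4 -> L1 miss wb->B1  d=-]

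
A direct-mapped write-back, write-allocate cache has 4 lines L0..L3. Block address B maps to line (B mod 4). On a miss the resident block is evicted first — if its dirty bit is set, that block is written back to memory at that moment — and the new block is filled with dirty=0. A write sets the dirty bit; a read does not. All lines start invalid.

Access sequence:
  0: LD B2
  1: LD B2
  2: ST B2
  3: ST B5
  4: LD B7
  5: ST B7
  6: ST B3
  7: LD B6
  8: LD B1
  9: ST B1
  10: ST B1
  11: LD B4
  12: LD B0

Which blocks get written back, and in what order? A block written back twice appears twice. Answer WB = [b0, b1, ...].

WB = [7, 2, 5]

  0 | R B2 → L2 miss [-]
  1 | R B2 → L2 hit [-]
  2 | W B2 → L2 hit [D]
  3 | W B5 → L1 miss [D]
  4 | R B7 → L3 miss [-]
  5 | W B7 → L3 hit [D]
  6 | W B3 → L3 miss wb→B7 [D]
  7 | R B6 → L2 miss wb→B2 [-]
  8 | R B1 → L1 miss wb→B5 [-]
  9 | W B1 → L1 hit [D]
  10 | W B1 → L1 hit [D]
  11 | R B4 → L0 miss [-]
  12 | R B0 → L0 miss [-]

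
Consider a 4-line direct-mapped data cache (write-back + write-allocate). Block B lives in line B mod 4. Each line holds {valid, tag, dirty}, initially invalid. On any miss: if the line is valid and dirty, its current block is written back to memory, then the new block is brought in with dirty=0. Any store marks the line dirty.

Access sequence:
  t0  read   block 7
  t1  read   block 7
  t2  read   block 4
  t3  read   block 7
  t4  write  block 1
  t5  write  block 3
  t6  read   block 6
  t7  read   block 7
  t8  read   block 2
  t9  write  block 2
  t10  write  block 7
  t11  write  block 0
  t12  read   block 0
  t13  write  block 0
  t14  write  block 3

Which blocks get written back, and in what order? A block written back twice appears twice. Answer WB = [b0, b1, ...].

0: R B7 -> L3 miss  d=-]
1: R B7 -> L3 hit  d=-]
2: R B4 -> L0 miss  d=-]
3: R B7 -> L3 hit  d=-]
4: W B1 -> L1 miss  d=D]
5: W B3 -> L3 miss  d=D]
6: R B6 -> L2 miss  d=-]
7: R B7 -> L3 miss wb->B3  d=-]
8: R B2 -> L2 miss  d=-]
9: W B2 -> L2 hit  d=D]
10: W B7 -> L3 hit  d=D]
11: W B0 -> L0 miss  d=D]
12: R B0 -> L0 hit  d=D]
13: W B0 -> L0 hit  d=D]
14: W B3 -> L3 miss wb->B7  d=D]

WB = [3, 7]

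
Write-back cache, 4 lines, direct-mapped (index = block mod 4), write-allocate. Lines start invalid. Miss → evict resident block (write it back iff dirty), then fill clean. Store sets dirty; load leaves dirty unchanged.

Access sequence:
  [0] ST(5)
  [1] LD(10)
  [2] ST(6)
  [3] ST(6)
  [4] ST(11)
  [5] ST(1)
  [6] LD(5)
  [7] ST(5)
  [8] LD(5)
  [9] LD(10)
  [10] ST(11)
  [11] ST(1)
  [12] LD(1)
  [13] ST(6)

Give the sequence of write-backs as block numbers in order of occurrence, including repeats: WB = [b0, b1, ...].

0: W B5 -> L1 miss  d=D]
1: R B10 -> L2 miss  d=-]
2: W B6 -> L2 miss  d=D]
3: W B6 -> L2 hit  d=D]
4: W B11 -> L3 miss  d=D]
5: W B1 -> L1 miss wb->B5  d=D]
6: R B5 -> L1 miss wb->B1  d=-]
7: W B5 -> L1 hit  d=D]
8: R B5 -> L1 hit  d=D]
9: R B10 -> L2 miss wb->B6  d=-]
10: W B11 -> L3 hit  d=D]
11: W B1 -> L1 miss wb->B5  d=D]
12: R B1 -> L1 hit  d=D]
13: W B6 -> L2 miss  d=D]

WB = [5, 1, 6, 5]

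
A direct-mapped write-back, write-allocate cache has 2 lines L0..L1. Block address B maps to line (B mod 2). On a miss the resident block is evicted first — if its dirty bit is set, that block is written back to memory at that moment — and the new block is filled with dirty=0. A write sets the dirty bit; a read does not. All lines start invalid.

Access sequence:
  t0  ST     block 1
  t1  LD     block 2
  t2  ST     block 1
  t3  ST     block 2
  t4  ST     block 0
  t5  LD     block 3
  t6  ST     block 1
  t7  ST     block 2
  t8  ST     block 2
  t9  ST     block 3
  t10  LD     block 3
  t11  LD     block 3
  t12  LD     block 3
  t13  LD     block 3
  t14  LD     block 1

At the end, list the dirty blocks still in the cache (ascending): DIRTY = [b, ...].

  0 | W B1 → L1 miss [D]
  1 | R B2 → L0 miss [-]
  2 | W B1 → L1 hit [D]
  3 | W B2 → L0 hit [D]
  4 | W B0 → L0 miss wb→B2 [D]
  5 | R B3 → L1 miss wb→B1 [-]
  6 | W B1 → L1 miss [D]
  7 | W B2 → L0 miss wb→B0 [D]
  8 | W B2 → L0 hit [D]
  9 | W B3 → L1 miss wb→B1 [D]
  10 | R B3 → L1 hit [D]
  11 | R B3 → L1 hit [D]
  12 | R B3 → L1 hit [D]
  13 | R B3 → L1 hit [D]
  14 | R B1 → L1 miss wb→B3 [-]

DIRTY = [2]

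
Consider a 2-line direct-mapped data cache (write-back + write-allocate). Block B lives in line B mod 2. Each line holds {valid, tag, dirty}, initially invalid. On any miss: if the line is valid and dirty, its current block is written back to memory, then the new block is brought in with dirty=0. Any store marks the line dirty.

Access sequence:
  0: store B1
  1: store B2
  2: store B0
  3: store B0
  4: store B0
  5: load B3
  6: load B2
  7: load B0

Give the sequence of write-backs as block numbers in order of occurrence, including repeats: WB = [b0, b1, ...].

0: W B1 -> L1 miss  d=D]
1: W B2 -> L0 miss  d=D]
2: W B0 -> L0 miss wb->B2  d=D]
3: W B0 -> L0 hit  d=D]
4: W B0 -> L0 hit  d=D]
5: R B3 -> L1 miss wb->B1  d=-]
6: R B2 -> L0 miss wb->B0  d=-]
7: R B0 -> L0 miss  d=-]

WB = [2, 1, 0]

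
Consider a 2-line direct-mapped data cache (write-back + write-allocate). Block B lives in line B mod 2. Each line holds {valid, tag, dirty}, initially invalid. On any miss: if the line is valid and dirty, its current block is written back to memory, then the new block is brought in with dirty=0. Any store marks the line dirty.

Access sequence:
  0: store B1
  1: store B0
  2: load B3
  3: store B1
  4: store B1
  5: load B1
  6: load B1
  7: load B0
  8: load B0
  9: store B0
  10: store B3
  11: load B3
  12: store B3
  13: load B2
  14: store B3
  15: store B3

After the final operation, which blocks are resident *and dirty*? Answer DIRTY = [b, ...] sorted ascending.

DIRTY = [3]

0: W B1 → L1 miss [D]
1: W B0 → L0 miss [D]
2: R B3 → L1 miss wb→B1 [-]
3: W B1 → L1 miss [D]
4: W B1 → L1 hit [D]
5: R B1 → L1 hit [D]
6: R B1 → L1 hit [D]
7: R B0 → L0 hit [D]
8: R B0 → L0 hit [D]
9: W B0 → L0 hit [D]
10: W B3 → L1 miss wb→B1 [D]
11: R B3 → L1 hit [D]
12: W B3 → L1 hit [D]
13: R B2 → L0 miss wb→B0 [-]
14: W B3 → L1 hit [D]
15: W B3 → L1 hit [D]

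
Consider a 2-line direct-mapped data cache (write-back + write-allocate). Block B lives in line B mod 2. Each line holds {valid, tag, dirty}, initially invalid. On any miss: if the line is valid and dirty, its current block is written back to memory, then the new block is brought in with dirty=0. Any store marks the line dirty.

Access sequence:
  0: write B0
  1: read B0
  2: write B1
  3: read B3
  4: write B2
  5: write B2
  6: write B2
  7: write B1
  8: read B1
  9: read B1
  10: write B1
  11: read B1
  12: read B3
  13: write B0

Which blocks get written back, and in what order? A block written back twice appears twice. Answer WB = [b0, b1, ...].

WB = [1, 0, 1, 2]

  0 | W B0 → L0 miss [D]
  1 | R B0 → L0 hit [D]
  2 | W B1 → L1 miss [D]
  3 | R B3 → L1 miss wb→B1 [-]
  4 | W B2 → L0 miss wb→B0 [D]
  5 | W B2 → L0 hit [D]
  6 | W B2 → L0 hit [D]
  7 | W B1 → L1 miss [D]
  8 | R B1 → L1 hit [D]
  9 | R B1 → L1 hit [D]
  10 | W B1 → L1 hit [D]
  11 | R B1 → L1 hit [D]
  12 | R B3 → L1 miss wb→B1 [-]
  13 | W B0 → L0 miss wb→B2 [D]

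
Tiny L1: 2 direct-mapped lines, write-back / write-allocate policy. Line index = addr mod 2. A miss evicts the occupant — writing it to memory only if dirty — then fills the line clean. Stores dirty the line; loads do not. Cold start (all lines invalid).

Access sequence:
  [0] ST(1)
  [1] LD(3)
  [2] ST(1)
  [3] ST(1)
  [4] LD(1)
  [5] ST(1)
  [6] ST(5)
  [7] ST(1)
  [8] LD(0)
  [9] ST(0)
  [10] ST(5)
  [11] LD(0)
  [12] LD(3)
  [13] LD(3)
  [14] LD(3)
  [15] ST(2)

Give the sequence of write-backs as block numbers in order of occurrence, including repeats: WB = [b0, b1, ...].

WB = [1, 1, 5, 1, 5, 0]

  0 | W B1 → L1 miss [D]
  1 | R B3 → L1 miss wb→B1 [-]
  2 | W B1 → L1 miss [D]
  3 | W B1 → L1 hit [D]
  4 | R B1 → L1 hit [D]
  5 | W B1 → L1 hit [D]
  6 | W B5 → L1 miss wb→B1 [D]
  7 | W B1 → L1 miss wb→B5 [D]
  8 | R B0 → L0 miss [-]
  9 | W B0 → L0 hit [D]
  10 | W B5 → L1 miss wb→B1 [D]
  11 | R B0 → L0 hit [D]
  12 | R B3 → L1 miss wb→B5 [-]
  13 | R B3 → L1 hit [-]
  14 | R B3 → L1 hit [-]
  15 | W B2 → L0 miss wb→B0 [D]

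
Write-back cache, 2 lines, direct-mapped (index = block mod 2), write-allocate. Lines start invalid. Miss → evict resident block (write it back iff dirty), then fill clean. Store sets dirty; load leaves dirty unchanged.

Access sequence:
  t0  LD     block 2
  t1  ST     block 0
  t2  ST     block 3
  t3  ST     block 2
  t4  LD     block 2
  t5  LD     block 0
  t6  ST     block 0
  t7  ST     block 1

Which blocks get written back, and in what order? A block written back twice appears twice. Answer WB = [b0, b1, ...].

0: R B2 -> L0 miss  d=-]
1: W B0 -> L0 miss  d=D]
2: W B3 -> L1 miss  d=D]
3: W B2 -> L0 miss wb->B0  d=D]
4: R B2 -> L0 hit  d=D]
5: R B0 -> L0 miss wb->B2  d=-]
6: W B0 -> L0 hit  d=D]
7: W B1 -> L1 miss wb->B3  d=D]

WB = [0, 2, 3]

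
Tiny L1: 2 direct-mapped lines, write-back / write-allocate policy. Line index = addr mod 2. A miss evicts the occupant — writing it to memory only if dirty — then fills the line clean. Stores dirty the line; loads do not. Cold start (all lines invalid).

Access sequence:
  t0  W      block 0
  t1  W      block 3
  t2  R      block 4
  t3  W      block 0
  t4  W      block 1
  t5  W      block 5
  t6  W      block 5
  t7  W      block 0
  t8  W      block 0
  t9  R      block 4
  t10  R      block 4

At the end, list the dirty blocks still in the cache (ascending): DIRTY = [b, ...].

0: W B0 → L0 miss [D]
1: W B3 → L1 miss [D]
2: R B4 → L0 miss wb→B0 [-]
3: W B0 → L0 miss [D]
4: W B1 → L1 miss wb→B3 [D]
5: W B5 → L1 miss wb→B1 [D]
6: W B5 → L1 hit [D]
7: W B0 → L0 hit [D]
8: W B0 → L0 hit [D]
9: R B4 → L0 miss wb→B0 [-]
10: R B4 → L0 hit [-]

DIRTY = [5]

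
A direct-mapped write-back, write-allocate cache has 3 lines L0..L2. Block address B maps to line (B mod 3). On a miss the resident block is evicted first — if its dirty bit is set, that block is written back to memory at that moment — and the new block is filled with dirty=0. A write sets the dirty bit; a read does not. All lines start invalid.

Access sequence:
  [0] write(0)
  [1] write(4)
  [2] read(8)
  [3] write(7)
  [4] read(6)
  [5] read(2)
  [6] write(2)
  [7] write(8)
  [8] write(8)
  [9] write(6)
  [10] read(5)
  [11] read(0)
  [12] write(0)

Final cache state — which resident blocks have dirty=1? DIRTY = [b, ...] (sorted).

DIRTY = [0, 7]

0: W B0 → L0 miss [D]
1: W B4 → L1 miss [D]
2: R B8 → L2 miss [-]
3: W B7 → L1 miss wb→B4 [D]
4: R B6 → L0 miss wb→B0 [-]
5: R B2 → L2 miss [-]
6: W B2 → L2 hit [D]
7: W B8 → L2 miss wb→B2 [D]
8: W B8 → L2 hit [D]
9: W B6 → L0 hit [D]
10: R B5 → L2 miss wb→B8 [-]
11: R B0 → L0 miss wb→B6 [-]
12: W B0 → L0 hit [D]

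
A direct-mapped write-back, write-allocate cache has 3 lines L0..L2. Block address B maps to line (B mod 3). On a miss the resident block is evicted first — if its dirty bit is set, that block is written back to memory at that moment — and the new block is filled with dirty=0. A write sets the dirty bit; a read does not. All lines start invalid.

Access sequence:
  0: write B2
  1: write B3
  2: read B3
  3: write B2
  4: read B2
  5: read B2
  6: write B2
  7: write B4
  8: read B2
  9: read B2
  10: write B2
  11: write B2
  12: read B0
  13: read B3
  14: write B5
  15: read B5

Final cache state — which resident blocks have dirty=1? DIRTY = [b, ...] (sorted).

0: W B2 → L2 miss [D]
1: W B3 → L0 miss [D]
2: R B3 → L0 hit [D]
3: W B2 → L2 hit [D]
4: R B2 → L2 hit [D]
5: R B2 → L2 hit [D]
6: W B2 → L2 hit [D]
7: W B4 → L1 miss [D]
8: R B2 → L2 hit [D]
9: R B2 → L2 hit [D]
10: W B2 → L2 hit [D]
11: W B2 → L2 hit [D]
12: R B0 → L0 miss wb→B3 [-]
13: R B3 → L0 miss [-]
14: W B5 → L2 miss wb→B2 [D]
15: R B5 → L2 hit [D]

DIRTY = [4, 5]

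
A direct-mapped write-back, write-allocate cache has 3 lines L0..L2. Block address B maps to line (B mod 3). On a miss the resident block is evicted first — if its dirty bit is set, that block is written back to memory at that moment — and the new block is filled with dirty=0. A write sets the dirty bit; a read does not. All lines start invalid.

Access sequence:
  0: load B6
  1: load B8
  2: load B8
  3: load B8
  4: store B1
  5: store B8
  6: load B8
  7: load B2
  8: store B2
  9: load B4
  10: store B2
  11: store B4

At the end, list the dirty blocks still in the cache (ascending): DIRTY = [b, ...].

DIRTY = [2, 4]

0: R B6 → L0 miss [-]
1: R B8 → L2 miss [-]
2: R B8 → L2 hit [-]
3: R B8 → L2 hit [-]
4: W B1 → L1 miss [D]
5: W B8 → L2 hit [D]
6: R B8 → L2 hit [D]
7: R B2 → L2 miss wb→B8 [-]
8: W B2 → L2 hit [D]
9: R B4 → L1 miss wb→B1 [-]
10: W B2 → L2 hit [D]
11: W B4 → L1 hit [D]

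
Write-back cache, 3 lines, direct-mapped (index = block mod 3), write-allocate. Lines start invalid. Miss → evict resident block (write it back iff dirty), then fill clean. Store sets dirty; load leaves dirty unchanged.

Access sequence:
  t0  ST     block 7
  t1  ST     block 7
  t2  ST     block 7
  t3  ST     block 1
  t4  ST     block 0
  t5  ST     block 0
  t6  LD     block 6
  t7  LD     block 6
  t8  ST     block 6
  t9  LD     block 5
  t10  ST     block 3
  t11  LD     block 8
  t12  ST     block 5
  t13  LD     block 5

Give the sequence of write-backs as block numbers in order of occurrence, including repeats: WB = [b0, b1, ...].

WB = [7, 0, 6]

0: W B7 -> L1 miss  d=D]
1: W B7 -> L1 hit  d=D]
2: W B7 -> L1 hit  d=D]
3: W B1 -> L1 miss wb->B7  d=D]
4: W B0 -> L0 miss  d=D]
5: W B0 -> L0 hit  d=D]
6: R B6 -> L0 miss wb->B0  d=-]
7: R B6 -> L0 hit  d=-]
8: W B6 -> L0 hit  d=D]
9: R B5 -> L2 miss  d=-]
10: W B3 -> L0 miss wb->B6  d=D]
11: R B8 -> L2 miss  d=-]
12: W B5 -> L2 miss  d=D]
13: R B5 -> L2 hit  d=D]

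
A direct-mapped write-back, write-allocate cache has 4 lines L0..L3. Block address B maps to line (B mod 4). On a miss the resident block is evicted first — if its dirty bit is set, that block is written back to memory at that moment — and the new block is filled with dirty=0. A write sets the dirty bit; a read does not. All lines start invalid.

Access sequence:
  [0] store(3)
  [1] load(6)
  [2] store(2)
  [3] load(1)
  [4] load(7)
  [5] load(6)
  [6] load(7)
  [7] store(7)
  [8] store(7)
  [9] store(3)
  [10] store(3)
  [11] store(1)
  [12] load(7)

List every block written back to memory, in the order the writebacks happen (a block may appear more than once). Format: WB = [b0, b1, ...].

WB = [3, 2, 7, 3]

0: W B3 → L3 miss [D]
1: R B6 → L2 miss [-]
2: W B2 → L2 miss [D]
3: R B1 → L1 miss [-]
4: R B7 → L3 miss wb→B3 [-]
5: R B6 → L2 miss wb→B2 [-]
6: R B7 → L3 hit [-]
7: W B7 → L3 hit [D]
8: W B7 → L3 hit [D]
9: W B3 → L3 miss wb→B7 [D]
10: W B3 → L3 hit [D]
11: W B1 → L1 hit [D]
12: R B7 → L3 miss wb→B3 [-]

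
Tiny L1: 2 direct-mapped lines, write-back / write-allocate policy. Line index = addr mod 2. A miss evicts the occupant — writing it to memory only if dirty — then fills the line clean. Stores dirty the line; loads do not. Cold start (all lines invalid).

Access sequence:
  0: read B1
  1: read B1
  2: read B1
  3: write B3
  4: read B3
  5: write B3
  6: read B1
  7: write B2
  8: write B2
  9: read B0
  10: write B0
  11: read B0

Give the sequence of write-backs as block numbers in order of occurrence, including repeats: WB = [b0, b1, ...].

WB = [3, 2]

0: R B1 -> L1 miss  d=-]
1: R B1 -> L1 hit  d=-]
2: R B1 -> L1 hit  d=-]
3: W B3 -> L1 miss  d=D]
4: R B3 -> L1 hit  d=D]
5: W B3 -> L1 hit  d=D]
6: R B1 -> L1 miss wb->B3  d=-]
7: W B2 -> L0 miss  d=D]
8: W B2 -> L0 hit  d=D]
9: R B0 -> L0 miss wb->B2  d=-]
10: W B0 -> L0 hit  d=D]
11: R B0 -> L0 hit  d=D]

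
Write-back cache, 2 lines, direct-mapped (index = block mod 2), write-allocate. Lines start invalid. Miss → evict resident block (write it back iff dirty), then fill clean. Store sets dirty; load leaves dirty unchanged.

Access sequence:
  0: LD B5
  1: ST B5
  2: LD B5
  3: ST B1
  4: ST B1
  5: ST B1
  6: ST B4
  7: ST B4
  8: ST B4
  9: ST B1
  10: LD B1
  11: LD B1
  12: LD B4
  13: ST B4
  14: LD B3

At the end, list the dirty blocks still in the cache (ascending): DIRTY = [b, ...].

  0 | R B5 → L1 miss [-]
  1 | W B5 → L1 hit [D]
  2 | R B5 → L1 hit [D]
  3 | W B1 → L1 miss wb→B5 [D]
  4 | W B1 → L1 hit [D]
  5 | W B1 → L1 hit [D]
  6 | W B4 → L0 miss [D]
  7 | W B4 → L0 hit [D]
  8 | W B4 → L0 hit [D]
  9 | W B1 → L1 hit [D]
  10 | R B1 → L1 hit [D]
  11 | R B1 → L1 hit [D]
  12 | R B4 → L0 hit [D]
  13 | W B4 → L0 hit [D]
  14 | R B3 → L1 miss wb→B1 [-]

DIRTY = [4]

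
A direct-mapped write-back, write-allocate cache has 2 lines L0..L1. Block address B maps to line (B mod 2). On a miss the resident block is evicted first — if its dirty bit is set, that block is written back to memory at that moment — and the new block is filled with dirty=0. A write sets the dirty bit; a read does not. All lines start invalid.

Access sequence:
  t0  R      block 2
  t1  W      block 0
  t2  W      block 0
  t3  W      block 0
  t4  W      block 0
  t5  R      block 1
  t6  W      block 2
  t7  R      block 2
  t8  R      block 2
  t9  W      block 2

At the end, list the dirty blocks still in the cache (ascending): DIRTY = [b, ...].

  0 | R B2 → L0 miss [-]
  1 | W B0 → L0 miss [D]
  2 | W B0 → L0 hit [D]
  3 | W B0 → L0 hit [D]
  4 | W B0 → L0 hit [D]
  5 | R B1 → L1 miss [-]
  6 | W B2 → L0 miss wb→B0 [D]
  7 | R B2 → L0 hit [D]
  8 | R B2 → L0 hit [D]
  9 | W B2 → L0 hit [D]

DIRTY = [2]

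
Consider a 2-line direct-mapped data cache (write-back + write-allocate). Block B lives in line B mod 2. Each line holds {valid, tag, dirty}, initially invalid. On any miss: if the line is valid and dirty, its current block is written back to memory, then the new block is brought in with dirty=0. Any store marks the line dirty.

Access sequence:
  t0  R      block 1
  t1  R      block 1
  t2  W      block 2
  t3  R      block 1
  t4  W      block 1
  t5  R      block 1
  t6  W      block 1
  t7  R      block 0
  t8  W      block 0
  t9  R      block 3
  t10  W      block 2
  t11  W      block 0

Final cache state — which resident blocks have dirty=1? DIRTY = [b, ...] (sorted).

0: R B1 → L1 miss [-]
1: R B1 → L1 hit [-]
2: W B2 → L0 miss [D]
3: R B1 → L1 hit [-]
4: W B1 → L1 hit [D]
5: R B1 → L1 hit [D]
6: W B1 → L1 hit [D]
7: R B0 → L0 miss wb→B2 [-]
8: W B0 → L0 hit [D]
9: R B3 → L1 miss wb→B1 [-]
10: W B2 → L0 miss wb→B0 [D]
11: W B0 → L0 miss wb→B2 [D]

DIRTY = [0]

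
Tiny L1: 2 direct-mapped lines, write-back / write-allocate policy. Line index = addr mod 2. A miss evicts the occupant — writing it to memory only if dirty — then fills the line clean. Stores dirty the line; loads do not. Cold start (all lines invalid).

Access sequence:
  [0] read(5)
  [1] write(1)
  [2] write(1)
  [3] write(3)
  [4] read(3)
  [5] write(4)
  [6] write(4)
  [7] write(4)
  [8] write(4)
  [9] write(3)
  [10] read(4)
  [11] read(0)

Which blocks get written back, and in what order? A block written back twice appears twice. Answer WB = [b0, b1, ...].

WB = [1, 4]

0: R B5 -> L1 miss  d=-]
1: W B1 -> L1 miss  d=D]
2: W B1 -> L1 hit  d=D]
3: W B3 -> L1 miss wb->B1  d=D]
4: R B3 -> L1 hit  d=D]
5: W B4 -> L0 miss  d=D]
6: W B4 -> L0 hit  d=D]
7: W B4 -> L0 hit  d=D]
8: W B4 -> L0 hit  d=D]
9: W B3 -> L1 hit  d=D]
10: R B4 -> L0 hit  d=D]
11: R B0 -> L0 miss wb->B4  d=-]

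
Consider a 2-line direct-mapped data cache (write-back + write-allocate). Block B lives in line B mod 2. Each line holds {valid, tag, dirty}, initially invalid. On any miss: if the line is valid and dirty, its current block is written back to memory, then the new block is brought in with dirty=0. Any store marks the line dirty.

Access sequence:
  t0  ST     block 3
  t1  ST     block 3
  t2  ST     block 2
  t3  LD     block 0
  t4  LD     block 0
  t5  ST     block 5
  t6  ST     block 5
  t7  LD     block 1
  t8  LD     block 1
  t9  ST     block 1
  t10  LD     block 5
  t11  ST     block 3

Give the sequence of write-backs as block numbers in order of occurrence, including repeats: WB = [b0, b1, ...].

  0 | W B3 → L1 miss [D]
  1 | W B3 → L1 hit [D]
  2 | W B2 → L0 miss [D]
  3 | R B0 → L0 miss wb→B2 [-]
  4 | R B0 → L0 hit [-]
  5 | W B5 → L1 miss wb→B3 [D]
  6 | W B5 → L1 hit [D]
  7 | R B1 → L1 miss wb→B5 [-]
  8 | R B1 → L1 hit [-]
  9 | W B1 → L1 hit [D]
  10 | R B5 → L1 miss wb→B1 [-]
  11 | W B3 → L1 miss [D]

WB = [2, 3, 5, 1]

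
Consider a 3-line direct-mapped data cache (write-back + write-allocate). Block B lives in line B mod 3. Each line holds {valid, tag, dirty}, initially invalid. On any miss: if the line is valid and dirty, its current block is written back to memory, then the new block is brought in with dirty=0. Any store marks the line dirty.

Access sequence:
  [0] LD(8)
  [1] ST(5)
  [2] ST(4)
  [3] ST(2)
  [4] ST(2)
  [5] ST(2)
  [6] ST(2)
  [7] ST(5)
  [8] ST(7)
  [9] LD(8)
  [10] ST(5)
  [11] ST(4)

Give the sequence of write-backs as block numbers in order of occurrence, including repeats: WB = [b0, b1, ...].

WB = [5, 2, 4, 5, 7]

0: R B8 -> L2 miss  d=-]
1: W B5 -> L2 miss  d=D]
2: W B4 -> L1 miss  d=D]
3: W B2 -> L2 miss wb->B5  d=D]
4: W B2 -> L2 hit  d=D]
5: W B2 -> L2 hit  d=D]
6: W B2 -> L2 hit  d=D]
7: W B5 -> L2 miss wb->B2  d=D]
8: W B7 -> L1 miss wb->B4  d=D]
9: R B8 -> L2 miss wb->B5  d=-]
10: W B5 -> L2 miss  d=D]
11: W B4 -> L1 miss wb->B7  d=D]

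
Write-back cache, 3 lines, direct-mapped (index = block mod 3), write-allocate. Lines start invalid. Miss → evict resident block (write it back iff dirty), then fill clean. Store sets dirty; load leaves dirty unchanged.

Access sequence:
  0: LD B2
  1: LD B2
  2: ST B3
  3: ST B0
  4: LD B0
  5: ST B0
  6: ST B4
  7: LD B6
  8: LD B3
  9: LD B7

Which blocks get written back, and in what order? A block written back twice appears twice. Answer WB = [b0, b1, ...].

0: R B2 → L2 miss [-]
1: R B2 → L2 hit [-]
2: W B3 → L0 miss [D]
3: W B0 → L0 miss wb→B3 [D]
4: R B0 → L0 hit [D]
5: W B0 → L0 hit [D]
6: W B4 → L1 miss [D]
7: R B6 → L0 miss wb→B0 [-]
8: R B3 → L0 miss [-]
9: R B7 → L1 miss wb→B4 [-]

WB = [3, 0, 4]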